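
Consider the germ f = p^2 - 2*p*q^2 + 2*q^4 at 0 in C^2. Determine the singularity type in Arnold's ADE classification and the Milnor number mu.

The Hessian of f at 0 has rank 1. Corank 1: A-series; mu = 3 gives A_3.

Type A_{3}, Milnor number mu = 3.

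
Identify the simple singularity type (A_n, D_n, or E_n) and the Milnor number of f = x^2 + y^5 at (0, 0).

Type A4, Milnor number mu = 4.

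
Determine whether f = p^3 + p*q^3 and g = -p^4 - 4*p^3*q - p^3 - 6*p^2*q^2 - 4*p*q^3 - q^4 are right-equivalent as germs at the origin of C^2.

The Hessian of f at 0 is [[0, 0], [0, 0]] with rank 0, so corank 2. A Groebner basis of the Jacobian ideal J(f) in C{p,q} is {p^3, p*q^2, 3*p^2 + q^3}; counting standard monomials gives mu = 7. Corank 2; j^3 = p^3 is a perfect cube, so E-series; the 4-jet and mu = 7 give E_7. The Hessian of g at 0 is [[0, 0], [0, 0]] with rank 0, so corank 2. A Groebner basis of the Jacobian ideal J(g) in C{p,q} is {q^4, p*q^2 + q^3/3, p^2}; counting standard monomials gives mu = 6. Corank 2; j^3 = -p^3 is a perfect cube, so E-series; the 4-jet and mu = 6 give E_6. f is E_7 but g is E_6, hence not right-equivalent.

No.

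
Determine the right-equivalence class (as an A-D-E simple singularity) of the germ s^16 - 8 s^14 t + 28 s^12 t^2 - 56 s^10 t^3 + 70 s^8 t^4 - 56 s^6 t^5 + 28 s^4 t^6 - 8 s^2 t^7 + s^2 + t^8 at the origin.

A_{7}

The Hessian of f at 0 is [[2, 0], [0, 0]] with rank 1, so corank 1. A Groebner basis of the Jacobian ideal J(f) in C{s,t} is {t^7, s}; counting standard monomials gives mu = 7. Corank 1: A-series; mu = 7 gives A_7.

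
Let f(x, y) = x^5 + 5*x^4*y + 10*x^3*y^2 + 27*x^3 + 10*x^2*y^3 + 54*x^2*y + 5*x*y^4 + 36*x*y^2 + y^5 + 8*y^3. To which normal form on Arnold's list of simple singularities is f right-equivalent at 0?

E_{8}

The Hessian of f at 0 is [[0, 0], [0, 0]] with rank 0, so corank 2. A Groebner basis of the Jacobian ideal J(f) in C{x,y} is {y^5, x*y^3 + 3*y^4/4, x^2 + 4*x*y/3 + 4*y^2/9}; counting standard monomials gives mu = 8. Corank 2; j^3 = (3*x + 2*y)^3 is a perfect cube, so E-series; the 5-jet and mu = 8 give E_8.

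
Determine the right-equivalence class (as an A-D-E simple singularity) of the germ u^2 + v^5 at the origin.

A_{4}

The Hessian of f at 0 is [[2, 0], [0, 0]] with rank 1, so corank 1. A Groebner basis of the Jacobian ideal J(f) in C{u,v} is {v^4, u}; counting standard monomials gives mu = 4. Corank 1: A-series; mu = 4 gives A_4.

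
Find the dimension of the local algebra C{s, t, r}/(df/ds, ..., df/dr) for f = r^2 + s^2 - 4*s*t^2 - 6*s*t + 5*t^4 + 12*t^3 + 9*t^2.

3

The Hessian of f at 0 has rank 2. Corank 1: A-series; mu = 3 gives A_3.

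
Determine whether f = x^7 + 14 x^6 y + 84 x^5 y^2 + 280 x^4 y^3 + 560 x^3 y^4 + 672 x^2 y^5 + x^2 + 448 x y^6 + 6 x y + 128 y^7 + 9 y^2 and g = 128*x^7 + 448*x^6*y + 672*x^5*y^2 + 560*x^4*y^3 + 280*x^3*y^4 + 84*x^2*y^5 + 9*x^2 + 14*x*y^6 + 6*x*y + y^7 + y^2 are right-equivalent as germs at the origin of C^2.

The Hessian of f at 0 has rank 1. Corank 1: A-series; mu = 6 gives A_6. The Hessian of g at 0 has rank 1. Corank 1: A-series; mu = 6 gives A_6. Both have type A_6, hence right-equivalent.

Yes.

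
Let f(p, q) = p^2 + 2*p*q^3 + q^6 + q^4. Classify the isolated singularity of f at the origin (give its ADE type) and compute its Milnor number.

Type A_{3}, Milnor number mu = 3.

The Hessian of f at 0 has rank 1. Corank 1: A-series; mu = 3 gives A_3.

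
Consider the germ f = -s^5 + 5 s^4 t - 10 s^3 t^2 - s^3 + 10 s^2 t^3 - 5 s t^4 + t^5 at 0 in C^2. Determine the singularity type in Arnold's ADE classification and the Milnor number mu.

Type E_{8}, Milnor number mu = 8.

The Hessian of f at 0 has rank 0. Corank 2; j^3 = -s^3 is a perfect cube, so E-series; the 5-jet and mu = 8 give E_8.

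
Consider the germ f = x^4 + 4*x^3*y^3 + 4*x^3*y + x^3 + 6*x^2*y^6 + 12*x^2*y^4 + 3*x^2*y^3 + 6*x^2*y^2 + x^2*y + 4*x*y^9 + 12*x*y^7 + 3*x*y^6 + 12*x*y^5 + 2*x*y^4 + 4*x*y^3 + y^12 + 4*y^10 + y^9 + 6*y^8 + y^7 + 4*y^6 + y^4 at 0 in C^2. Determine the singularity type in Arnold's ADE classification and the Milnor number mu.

Type D_{5}, Milnor number mu = 5.

The Hessian of f at 0 has rank 0. Corank 2; j^3 = x^2*(x + y) has shape L^2 M (L != M), so D-series; mu = 5 gives D_5.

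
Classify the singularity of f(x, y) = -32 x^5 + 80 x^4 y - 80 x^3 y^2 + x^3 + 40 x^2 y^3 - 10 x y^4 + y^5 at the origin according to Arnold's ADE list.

E8

The Hessian of f at 0 is [[0, 0], [0, 0]] with rank 0, so corank 2. A Groebner basis of the Jacobian ideal J(f) in C{x,y} is {y^5, x*y^3 - y^4/8, x^2}; counting standard monomials gives mu = 8. Corank 2; j^3 = x^3 is a perfect cube, so E-series; the 5-jet and mu = 8 give E_8.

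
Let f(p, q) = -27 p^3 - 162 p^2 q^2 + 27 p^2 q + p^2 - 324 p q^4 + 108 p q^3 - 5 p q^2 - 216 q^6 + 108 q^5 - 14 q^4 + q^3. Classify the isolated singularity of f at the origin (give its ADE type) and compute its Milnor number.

Type A_2, Milnor number mu = 2.

The Hessian of f at 0 is [[2, 0], [0, 0]] with rank 1, so corank 1. A Groebner basis of the Jacobian ideal J(f) in C{p,q} is {q^2, p}; counting standard monomials gives mu = 2. Corank 1: A-series; mu = 2 gives A_2.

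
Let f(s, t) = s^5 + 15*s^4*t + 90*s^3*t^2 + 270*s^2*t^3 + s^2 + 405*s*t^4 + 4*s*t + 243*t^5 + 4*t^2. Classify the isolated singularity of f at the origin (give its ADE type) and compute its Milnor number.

Type A4, Milnor number mu = 4.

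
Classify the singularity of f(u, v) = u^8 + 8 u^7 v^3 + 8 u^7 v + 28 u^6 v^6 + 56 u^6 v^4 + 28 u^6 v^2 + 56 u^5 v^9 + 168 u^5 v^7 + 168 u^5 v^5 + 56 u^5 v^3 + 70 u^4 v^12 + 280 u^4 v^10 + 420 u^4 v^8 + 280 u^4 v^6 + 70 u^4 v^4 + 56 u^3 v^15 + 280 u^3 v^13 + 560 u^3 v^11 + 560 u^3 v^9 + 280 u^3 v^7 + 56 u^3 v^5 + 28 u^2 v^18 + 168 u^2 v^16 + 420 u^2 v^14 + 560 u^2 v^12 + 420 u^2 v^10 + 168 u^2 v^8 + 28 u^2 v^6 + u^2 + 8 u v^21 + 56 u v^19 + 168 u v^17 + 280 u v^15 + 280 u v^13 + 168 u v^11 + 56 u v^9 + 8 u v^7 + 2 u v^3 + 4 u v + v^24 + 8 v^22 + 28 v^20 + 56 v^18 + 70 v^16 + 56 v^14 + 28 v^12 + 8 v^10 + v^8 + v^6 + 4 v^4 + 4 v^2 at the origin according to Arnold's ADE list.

The Hessian of f at 0 is [[2, 4], [4, 8]] with rank 1, so corank 1. A Groebner basis of the Jacobian ideal J(f) in C{u,v} is {u^3 - 12*u*v^2 + 16*u + 32*v, u^2*v + 4*u*v^2 - 4*u - 8*v, u + v^3 + 2*v}; counting standard monomials gives mu = 7. Corank 1: A-series; mu = 7 gives A_7.

A_{7}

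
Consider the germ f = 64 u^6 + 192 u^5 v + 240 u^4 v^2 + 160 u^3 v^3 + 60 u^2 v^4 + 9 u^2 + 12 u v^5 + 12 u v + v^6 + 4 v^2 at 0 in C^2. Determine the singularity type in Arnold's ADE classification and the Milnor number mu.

The Hessian of f at 0 is [[18, 12], [12, 8]] with rank 1, so corank 1. A Groebner basis of the Jacobian ideal J(f) in C{u,v} is {v^5, u + 2*v/3}; counting standard monomials gives mu = 5. Corank 1: A-series; mu = 5 gives A_5.

Type A_{5}, Milnor number mu = 5.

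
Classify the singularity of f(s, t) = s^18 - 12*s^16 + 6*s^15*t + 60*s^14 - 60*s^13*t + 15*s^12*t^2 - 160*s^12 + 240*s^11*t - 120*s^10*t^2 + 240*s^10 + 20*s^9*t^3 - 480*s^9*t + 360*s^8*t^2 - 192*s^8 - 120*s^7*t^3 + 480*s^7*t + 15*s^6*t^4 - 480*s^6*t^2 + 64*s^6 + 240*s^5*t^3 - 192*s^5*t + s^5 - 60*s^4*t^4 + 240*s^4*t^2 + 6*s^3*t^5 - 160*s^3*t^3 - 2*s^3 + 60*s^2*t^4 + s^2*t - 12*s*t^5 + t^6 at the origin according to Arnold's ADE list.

D_{7}

The Hessian of f at 0 has rank 0. Corank 2; j^3 = -s^2*(2*s - t) has shape L^2 M (L != M), so D-series; mu = 7 gives D_7.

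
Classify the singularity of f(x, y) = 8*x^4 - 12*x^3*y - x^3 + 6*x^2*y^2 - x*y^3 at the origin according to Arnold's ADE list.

E_{7}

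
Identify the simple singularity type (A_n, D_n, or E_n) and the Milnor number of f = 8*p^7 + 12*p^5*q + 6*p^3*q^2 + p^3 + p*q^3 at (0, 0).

The Hessian of f at 0 is [[0, 0], [0, 0]] with rank 0, so corank 2. A Groebner basis of the Jacobian ideal J(f) in C{p,q} is {p^3, p*q^2, 3*p^2 + q^3}; counting standard monomials gives mu = 7. Corank 2; j^3 = p^3 is a perfect cube, so E-series; the 4-jet and mu = 7 give E_7.

Type E_{7}, Milnor number mu = 7.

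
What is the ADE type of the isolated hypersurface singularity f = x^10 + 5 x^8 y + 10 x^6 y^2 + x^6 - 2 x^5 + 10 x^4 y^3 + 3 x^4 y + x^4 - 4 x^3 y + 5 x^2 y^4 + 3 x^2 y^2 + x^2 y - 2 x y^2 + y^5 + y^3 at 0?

D_{6}

The Hessian of f at 0 has rank 0. Corank 2; j^3 = y*(x - y)^2 has shape L^2 M (L != M), so D-series; mu = 6 gives D_6.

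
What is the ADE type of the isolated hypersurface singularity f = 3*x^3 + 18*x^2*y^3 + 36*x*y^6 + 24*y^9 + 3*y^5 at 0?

E_8

The Hessian of f at 0 has rank 0. Corank 2; j^3 = 3*x^3 is a perfect cube, so E-series; the 5-jet and mu = 8 give E_8.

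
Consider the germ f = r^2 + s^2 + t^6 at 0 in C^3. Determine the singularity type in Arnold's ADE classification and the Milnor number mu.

Type A5, Milnor number mu = 5.

The Hessian of f at 0 is [[2, 0, 0], [0, 0, 0], [0, 0, 2]] with rank 2, so corank 1. A Groebner basis of the Jacobian ideal J(f) in C{s,t,r} is {t^5, s, r}; counting standard monomials gives mu = 5. Corank 1: A-series; mu = 5 gives A_5.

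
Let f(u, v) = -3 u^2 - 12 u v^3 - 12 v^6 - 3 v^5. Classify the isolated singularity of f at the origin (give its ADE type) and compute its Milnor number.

Type A_4, Milnor number mu = 4.

The Hessian of f at 0 is [[-6, 0], [0, 0]] with rank 1, so corank 1. A Groebner basis of the Jacobian ideal J(f) in C{u,v} is {u/2 + v^3, u^2, u*v}; counting standard monomials gives mu = 4. Corank 1: A-series; mu = 4 gives A_4.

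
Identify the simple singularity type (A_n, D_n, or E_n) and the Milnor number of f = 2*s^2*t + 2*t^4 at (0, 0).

The Hessian of f at 0 is [[0, 0], [0, 0]] with rank 0, so corank 2. A Groebner basis of the Jacobian ideal J(f) in C{s,t} is {s^3, s^2/4 + t^3, s*t}; counting standard monomials gives mu = 5. Corank 2; j^3 = 2*s^2*t has shape L^2 M (L != M), so D-series; mu = 5 gives D_5.

Type D_{5}, Milnor number mu = 5.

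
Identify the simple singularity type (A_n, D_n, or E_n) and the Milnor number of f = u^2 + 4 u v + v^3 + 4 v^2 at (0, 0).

Type A_2, Milnor number mu = 2.

The Hessian of f at 0 has rank 1. Corank 1: A-series; mu = 2 gives A_2.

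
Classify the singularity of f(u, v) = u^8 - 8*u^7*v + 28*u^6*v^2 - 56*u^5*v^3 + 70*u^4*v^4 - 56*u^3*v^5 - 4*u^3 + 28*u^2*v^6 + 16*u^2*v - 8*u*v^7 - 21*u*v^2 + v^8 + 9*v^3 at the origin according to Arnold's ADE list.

D9

The Hessian of f at 0 has rank 0. Corank 2; j^3 = -(u - v)*(2*u - 3*v)^2 has shape L^2 M (L != M), so D-series; mu = 9 gives D_9.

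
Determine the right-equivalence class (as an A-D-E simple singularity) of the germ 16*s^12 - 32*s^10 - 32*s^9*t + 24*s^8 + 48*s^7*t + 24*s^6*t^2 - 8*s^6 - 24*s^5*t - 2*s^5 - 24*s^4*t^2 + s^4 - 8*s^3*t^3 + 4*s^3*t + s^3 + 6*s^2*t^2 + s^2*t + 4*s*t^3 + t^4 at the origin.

The Hessian of f at 0 has rank 0. Corank 2; j^3 = s^2*(s + t) has shape L^2 M (L != M), so D-series; mu = 5 gives D_5.

D_5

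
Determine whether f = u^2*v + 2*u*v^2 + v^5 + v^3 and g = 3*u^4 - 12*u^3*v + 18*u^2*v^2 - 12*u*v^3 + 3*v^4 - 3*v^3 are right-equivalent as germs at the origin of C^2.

No.

The Hessian of f at 0 has rank 0. Corank 2; j^3 = v*(u + v)^2 has shape L^2 M (L != M), so D-series; mu = 6 gives D_6. The Hessian of g at 0 has rank 0. Corank 2; j^3 = -3*v^3 is a perfect cube, so E-series; the 4-jet and mu = 6 give E_6. f is D_6 but g is E_6, hence not right-equivalent.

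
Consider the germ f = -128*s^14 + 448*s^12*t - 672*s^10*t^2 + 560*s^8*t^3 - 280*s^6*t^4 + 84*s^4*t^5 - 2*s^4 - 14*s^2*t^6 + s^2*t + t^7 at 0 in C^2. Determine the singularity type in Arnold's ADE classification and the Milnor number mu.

Type D_{8}, Milnor number mu = 8.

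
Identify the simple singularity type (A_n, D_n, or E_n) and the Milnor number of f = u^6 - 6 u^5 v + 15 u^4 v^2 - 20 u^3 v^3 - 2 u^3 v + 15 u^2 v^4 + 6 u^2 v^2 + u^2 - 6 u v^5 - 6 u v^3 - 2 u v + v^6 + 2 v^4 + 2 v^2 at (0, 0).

The Hessian of f at 0 has rank 2. Corank 0: nondegenerate Morse point, so A_1.

Type A_{1}, Milnor number mu = 1.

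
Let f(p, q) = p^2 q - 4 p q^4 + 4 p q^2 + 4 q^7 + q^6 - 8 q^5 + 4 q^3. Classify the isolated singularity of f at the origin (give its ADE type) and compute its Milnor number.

Type D7, Milnor number mu = 7.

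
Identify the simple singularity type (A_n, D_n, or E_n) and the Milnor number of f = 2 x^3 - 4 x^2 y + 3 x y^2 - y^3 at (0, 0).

The Hessian of f at 0 is [[0, 0], [0, 0]] with rank 0, so corank 2. A Groebner basis of the Jacobian ideal J(f) in C{x,y} is {y^3, x^2 - 3*y^2/2, x*y - 3*y^2/2}; counting standard monomials gives mu = 4. Corank 2; j^3 = (x - y)*(2*x^2 - 2*x*y + y^2) splits into three distinct lines over C (the quadratic factor has nonzero discriminant), so D_4.

Type D_{4}, Milnor number mu = 4.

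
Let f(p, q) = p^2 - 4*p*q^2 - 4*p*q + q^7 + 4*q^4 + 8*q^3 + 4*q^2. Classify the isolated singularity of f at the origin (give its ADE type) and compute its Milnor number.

Type A_6, Milnor number mu = 6.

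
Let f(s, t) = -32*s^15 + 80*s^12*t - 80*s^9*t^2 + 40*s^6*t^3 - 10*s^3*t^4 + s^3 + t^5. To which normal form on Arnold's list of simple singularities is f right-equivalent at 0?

The Hessian of f at 0 has rank 0. Corank 2; j^3 = s^3 is a perfect cube, so E-series; the 5-jet and mu = 8 give E_8.

E_8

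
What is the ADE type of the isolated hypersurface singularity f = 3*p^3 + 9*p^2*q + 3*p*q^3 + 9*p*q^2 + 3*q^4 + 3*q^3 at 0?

The Hessian of f at 0 has rank 0. Corank 2; j^3 = 3*(p + q)^3 is a perfect cube, so E-series; the 4-jet and mu = 7 give E_7.

E_{7}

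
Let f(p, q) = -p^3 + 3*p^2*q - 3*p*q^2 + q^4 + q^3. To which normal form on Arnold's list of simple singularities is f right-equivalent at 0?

The Hessian of f at 0 has rank 0. Corank 2; j^3 = -(p - q)^3 is a perfect cube, so E-series; the 4-jet and mu = 6 give E_6.

E_6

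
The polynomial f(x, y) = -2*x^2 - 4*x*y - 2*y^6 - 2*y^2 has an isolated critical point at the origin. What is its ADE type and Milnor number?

Type A5, Milnor number mu = 5.

The Hessian of f at 0 is [[-4, -4], [-4, -4]] with rank 1, so corank 1. A Groebner basis of the Jacobian ideal J(f) in C{x,y} is {y^5, x + y}; counting standard monomials gives mu = 5. Corank 1: A-series; mu = 5 gives A_5.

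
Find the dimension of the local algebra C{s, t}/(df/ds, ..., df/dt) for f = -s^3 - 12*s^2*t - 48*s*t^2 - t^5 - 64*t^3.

8

The Hessian of f at 0 is [[0, 0], [0, 0]] with rank 0, so corank 2. A Groebner basis of the Jacobian ideal J(f) in C{s,t} is {t^4, s^2 + 8*s*t + 16*t^2}; counting standard monomials gives mu = 8. Corank 2; j^3 = -(s + 4*t)^3 is a perfect cube, so E-series; the 5-jet and mu = 8 give E_8.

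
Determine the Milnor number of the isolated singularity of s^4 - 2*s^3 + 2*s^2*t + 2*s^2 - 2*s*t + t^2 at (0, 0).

1

The Hessian of f at 0 is [[4, -2], [-2, 2]] with rank 2, so corank 0. A Groebner basis of the Jacobian ideal J(f) in C{s,t} is {s, t}; counting standard monomials gives mu = 1. Corank 0: nondegenerate Morse point, so A_1.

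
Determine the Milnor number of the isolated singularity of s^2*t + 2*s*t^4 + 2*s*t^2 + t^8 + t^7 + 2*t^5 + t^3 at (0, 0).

9

The Hessian of f at 0 has rank 0. Corank 2; j^3 = t*(s + t)^2 has shape L^2 M (L != M), so D-series; mu = 9 gives D_9.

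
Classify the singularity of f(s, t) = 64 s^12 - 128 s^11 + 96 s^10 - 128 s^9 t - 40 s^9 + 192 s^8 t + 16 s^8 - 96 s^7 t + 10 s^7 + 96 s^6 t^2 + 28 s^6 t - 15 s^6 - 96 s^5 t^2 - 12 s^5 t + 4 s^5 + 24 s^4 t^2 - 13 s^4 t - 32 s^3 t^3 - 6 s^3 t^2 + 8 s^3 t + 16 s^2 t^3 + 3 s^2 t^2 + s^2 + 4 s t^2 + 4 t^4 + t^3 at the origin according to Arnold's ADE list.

A_2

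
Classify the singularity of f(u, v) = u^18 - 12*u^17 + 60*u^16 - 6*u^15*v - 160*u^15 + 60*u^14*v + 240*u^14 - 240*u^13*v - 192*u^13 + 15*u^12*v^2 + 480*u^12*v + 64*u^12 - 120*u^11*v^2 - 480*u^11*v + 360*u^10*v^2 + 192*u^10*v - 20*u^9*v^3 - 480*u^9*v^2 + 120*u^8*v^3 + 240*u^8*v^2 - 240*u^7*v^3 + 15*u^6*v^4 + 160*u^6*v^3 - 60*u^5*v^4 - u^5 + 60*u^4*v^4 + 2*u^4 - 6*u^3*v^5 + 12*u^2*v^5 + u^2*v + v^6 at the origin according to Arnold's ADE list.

The Hessian of f at 0 has rank 0. Corank 2; j^3 = u^2*v has shape L^2 M (L != M), so D-series; mu = 7 gives D_7.

D_{7}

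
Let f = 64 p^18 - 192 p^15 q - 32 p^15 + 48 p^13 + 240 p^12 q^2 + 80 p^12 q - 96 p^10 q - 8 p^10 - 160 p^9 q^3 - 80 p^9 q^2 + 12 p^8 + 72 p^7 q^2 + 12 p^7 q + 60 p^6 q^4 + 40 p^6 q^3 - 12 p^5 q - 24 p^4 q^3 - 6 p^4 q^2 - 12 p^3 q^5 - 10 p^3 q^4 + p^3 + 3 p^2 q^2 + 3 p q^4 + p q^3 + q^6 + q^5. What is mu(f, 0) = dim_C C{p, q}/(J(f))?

7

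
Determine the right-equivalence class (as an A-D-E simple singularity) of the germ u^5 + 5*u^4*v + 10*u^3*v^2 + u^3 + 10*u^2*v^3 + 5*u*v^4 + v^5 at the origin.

The Hessian of f at 0 has rank 0. Corank 2; j^3 = u^3 is a perfect cube, so E-series; the 5-jet and mu = 8 give E_8.

E8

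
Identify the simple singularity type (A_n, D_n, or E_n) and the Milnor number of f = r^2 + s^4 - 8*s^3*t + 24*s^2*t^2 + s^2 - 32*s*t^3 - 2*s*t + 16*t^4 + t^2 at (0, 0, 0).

Type A_{3}, Milnor number mu = 3.

The Hessian of f at 0 has rank 2. Corank 1: A-series; mu = 3 gives A_3.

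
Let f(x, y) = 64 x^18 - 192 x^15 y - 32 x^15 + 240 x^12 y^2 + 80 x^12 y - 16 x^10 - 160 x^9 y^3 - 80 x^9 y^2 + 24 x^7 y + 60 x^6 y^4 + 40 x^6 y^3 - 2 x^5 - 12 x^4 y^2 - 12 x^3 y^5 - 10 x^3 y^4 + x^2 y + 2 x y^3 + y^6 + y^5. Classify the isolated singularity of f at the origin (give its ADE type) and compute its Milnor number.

The Hessian of f at 0 has rank 0. Corank 2; j^3 = x^2*y has shape L^2 M (L != M), so D-series; mu = 7 gives D_7.

Type D_7, Milnor number mu = 7.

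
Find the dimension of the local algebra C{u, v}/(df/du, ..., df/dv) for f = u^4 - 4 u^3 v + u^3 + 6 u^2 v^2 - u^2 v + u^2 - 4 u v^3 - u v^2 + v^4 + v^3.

2

The Hessian of f at 0 has rank 1. Corank 1: A-series; mu = 2 gives A_2.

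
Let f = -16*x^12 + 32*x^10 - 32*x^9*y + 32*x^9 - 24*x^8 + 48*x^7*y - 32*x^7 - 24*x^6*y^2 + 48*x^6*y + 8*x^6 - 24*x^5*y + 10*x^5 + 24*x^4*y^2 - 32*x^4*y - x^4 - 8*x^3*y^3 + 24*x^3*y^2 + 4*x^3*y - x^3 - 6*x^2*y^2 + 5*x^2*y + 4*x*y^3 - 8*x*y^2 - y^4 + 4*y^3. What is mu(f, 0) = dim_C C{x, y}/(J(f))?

5

The Hessian of f at 0 is [[0, 0], [0, 0]] with rank 0, so corank 2. A Groebner basis of the Jacobian ideal J(f) in C{x,y} is {x*y^2 - x*y/2 + y^2, -x*y/4 + y^3 + y^2/2, x^2 - 3*x*y + 2*y^2}; counting standard monomials gives mu = 5. Corank 2; j^3 = -(x - 2*y)^2*(x - y) has shape L^2 M (L != M), so D-series; mu = 5 gives D_5.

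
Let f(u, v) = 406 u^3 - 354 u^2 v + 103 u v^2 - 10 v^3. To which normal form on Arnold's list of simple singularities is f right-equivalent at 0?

The Hessian of f at 0 has rank 0. Corank 2; j^3 = (7*u - 2*v)*(58*u^2 - 34*u*v + 5*v^2) splits into three distinct lines over C (the quadratic factor has nonzero discriminant), so D_4.

D_{4}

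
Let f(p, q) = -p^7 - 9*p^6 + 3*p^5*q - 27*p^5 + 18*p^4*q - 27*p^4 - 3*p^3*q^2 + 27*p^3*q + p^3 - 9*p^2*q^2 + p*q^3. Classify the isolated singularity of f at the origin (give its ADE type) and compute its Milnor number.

Type E7, Milnor number mu = 7.

The Hessian of f at 0 has rank 0. Corank 2; j^3 = p^3 is a perfect cube, so E-series; the 4-jet and mu = 7 give E_7.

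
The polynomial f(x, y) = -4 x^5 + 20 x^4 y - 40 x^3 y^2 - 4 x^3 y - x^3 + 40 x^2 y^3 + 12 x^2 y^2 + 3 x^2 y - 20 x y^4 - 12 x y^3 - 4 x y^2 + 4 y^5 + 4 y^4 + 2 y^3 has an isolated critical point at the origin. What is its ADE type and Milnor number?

Type D_4, Milnor number mu = 4.

The Hessian of f at 0 has rank 0. Corank 2; j^3 = -(x - y)*(x^2 - 2*x*y + 2*y^2) splits into three distinct lines over C (the quadratic factor has nonzero discriminant), so D_4.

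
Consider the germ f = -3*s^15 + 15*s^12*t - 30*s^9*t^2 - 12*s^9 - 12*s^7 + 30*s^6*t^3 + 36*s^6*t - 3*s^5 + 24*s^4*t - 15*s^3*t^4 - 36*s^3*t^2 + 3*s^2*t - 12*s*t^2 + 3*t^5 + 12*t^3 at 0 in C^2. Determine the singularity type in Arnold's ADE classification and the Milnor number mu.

Type D6, Milnor number mu = 6.

The Hessian of f at 0 has rank 0. Corank 2; j^3 = 3*t*(s - 2*t)^2 has shape L^2 M (L != M), so D-series; mu = 6 gives D_6.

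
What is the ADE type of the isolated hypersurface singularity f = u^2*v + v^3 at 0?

The Hessian of f at 0 has rank 0. Corank 2; j^3 = v*(u^2 + v^2) splits into three distinct lines over C (the quadratic factor has nonzero discriminant), so D_4.

D_{4}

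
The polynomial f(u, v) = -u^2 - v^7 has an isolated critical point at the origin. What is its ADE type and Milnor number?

The Hessian of f at 0 is [[-2, 0], [0, 0]] with rank 1, so corank 1. A Groebner basis of the Jacobian ideal J(f) in C{u,v} is {v^6, u}; counting standard monomials gives mu = 6. Corank 1: A-series; mu = 6 gives A_6.

Type A_6, Milnor number mu = 6.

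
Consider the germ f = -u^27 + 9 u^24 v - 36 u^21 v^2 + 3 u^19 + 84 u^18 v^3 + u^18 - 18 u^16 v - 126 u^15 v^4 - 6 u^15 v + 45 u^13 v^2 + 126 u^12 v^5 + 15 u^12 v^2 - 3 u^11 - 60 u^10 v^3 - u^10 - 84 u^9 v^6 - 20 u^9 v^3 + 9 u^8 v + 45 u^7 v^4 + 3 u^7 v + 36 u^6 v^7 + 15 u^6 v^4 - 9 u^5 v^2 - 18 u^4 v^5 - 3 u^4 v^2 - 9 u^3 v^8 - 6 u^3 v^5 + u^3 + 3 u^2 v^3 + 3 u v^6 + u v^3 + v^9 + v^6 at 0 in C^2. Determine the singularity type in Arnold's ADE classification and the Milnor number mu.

Type E_{7}, Milnor number mu = 7.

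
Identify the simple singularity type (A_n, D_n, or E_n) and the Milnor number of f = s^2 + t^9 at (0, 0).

Type A_8, Milnor number mu = 8.

The Hessian of f at 0 is [[2, 0], [0, 0]] with rank 1, so corank 1. A Groebner basis of the Jacobian ideal J(f) in C{s,t} is {t^8, s}; counting standard monomials gives mu = 8. Corank 1: A-series; mu = 8 gives A_8.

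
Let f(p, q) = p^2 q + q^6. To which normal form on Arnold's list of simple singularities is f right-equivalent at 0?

D_{7}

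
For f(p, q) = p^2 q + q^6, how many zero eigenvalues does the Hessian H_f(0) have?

2

Hessian at 0 has rank 0.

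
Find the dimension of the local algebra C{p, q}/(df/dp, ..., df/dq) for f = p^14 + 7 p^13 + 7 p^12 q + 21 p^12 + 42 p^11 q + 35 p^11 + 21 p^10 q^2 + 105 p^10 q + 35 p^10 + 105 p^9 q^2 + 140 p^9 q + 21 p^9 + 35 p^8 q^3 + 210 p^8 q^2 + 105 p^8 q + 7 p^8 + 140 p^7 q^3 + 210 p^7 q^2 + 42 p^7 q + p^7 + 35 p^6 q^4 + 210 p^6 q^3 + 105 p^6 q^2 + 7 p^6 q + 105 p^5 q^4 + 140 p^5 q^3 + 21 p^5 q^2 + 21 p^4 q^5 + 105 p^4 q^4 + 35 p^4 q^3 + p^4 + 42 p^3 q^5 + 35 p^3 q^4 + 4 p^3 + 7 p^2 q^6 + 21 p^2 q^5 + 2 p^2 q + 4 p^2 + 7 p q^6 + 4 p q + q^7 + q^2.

The Hessian of f at 0 is [[8, 4], [4, 2]] with rank 1, so corank 1. A Groebner basis of the Jacobian ideal J(f) in C{p,q} is {448*p*q/3 - 640*p/3 + q^4 + 16*q^3/3 + 48*q^2 - 320*q/3, p*q^2 - 16*p*q/3 + 16*p/3 + q^3/6 - 2*q^2 + 8*q/3, p^2 + 2*p + q}; counting standard monomials gives mu = 6. Corank 1: A-series; mu = 6 gives A_6.

6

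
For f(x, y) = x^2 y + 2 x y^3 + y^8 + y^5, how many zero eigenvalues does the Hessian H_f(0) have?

The Hessian at 0 is [[0, 0], [0, 0]] of rank 0; hence corank 2.

2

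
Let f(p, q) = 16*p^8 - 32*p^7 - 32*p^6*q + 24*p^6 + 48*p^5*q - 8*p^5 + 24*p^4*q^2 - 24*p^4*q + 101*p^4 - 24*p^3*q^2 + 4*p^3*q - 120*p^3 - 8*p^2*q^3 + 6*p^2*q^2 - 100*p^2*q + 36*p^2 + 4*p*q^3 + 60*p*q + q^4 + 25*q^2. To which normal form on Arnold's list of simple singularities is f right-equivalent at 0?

The Hessian of f at 0 is [[72, 60], [60, 50]] with rank 1, so corank 1. A Groebner basis of the Jacobian ideal J(f) in C{p,q} is {p^2 - 3*p/5 - q/2, p*q + 18*p/25 + 3*q/5, -108*p/125 + q^2 - 18*q/25}; counting standard monomials gives mu = 3. Corank 1: A-series; mu = 3 gives A_3.

A_{3}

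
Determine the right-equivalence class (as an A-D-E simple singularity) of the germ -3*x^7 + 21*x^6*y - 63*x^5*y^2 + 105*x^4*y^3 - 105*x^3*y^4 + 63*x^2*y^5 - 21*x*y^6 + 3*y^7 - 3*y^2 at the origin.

A_{6}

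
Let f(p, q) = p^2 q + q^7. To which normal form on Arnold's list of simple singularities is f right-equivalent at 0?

The Hessian of f at 0 has rank 0. Corank 2; j^3 = p^2*q has shape L^2 M (L != M), so D-series; mu = 8 gives D_8.

D_8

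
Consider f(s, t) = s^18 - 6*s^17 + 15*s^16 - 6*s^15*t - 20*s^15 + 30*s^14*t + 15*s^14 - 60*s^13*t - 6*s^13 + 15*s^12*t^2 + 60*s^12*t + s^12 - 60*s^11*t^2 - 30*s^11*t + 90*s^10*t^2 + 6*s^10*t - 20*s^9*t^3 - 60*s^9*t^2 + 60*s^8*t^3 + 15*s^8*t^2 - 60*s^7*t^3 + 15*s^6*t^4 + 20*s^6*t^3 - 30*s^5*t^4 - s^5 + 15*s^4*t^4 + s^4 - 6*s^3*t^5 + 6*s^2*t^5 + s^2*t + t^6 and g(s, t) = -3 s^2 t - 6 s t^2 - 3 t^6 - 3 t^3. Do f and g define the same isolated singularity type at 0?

Yes.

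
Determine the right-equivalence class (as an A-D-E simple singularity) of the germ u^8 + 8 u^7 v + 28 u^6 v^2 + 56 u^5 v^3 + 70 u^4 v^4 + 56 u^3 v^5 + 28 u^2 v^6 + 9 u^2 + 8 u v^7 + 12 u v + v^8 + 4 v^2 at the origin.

A_7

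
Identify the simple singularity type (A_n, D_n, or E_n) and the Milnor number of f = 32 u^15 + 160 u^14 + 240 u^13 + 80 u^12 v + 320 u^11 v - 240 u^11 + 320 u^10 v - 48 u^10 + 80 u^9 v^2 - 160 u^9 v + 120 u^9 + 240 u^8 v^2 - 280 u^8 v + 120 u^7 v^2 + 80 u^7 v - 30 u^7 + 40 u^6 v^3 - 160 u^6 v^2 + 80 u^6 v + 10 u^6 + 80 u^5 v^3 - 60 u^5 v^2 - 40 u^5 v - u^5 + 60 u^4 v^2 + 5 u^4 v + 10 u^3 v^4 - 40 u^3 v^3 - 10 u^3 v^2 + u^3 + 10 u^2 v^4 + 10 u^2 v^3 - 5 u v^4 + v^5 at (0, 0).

The Hessian of f at 0 has rank 0. Corank 2; j^3 = u^3 is a perfect cube, so E-series; the 5-jet and mu = 8 give E_8.

Type E_8, Milnor number mu = 8.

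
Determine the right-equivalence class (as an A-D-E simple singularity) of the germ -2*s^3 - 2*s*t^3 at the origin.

The Hessian of f at 0 has rank 0. Corank 2; j^3 = -2*s^3 is a perfect cube, so E-series; the 4-jet and mu = 7 give E_7.

E7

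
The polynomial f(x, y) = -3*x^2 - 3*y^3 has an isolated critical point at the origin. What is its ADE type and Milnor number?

The Hessian of f at 0 is [[-6, 0], [0, 0]] with rank 1, so corank 1. A Groebner basis of the Jacobian ideal J(f) in C{x,y} is {y^2, x}; counting standard monomials gives mu = 2. Corank 1: A-series; mu = 2 gives A_2.

Type A_2, Milnor number mu = 2.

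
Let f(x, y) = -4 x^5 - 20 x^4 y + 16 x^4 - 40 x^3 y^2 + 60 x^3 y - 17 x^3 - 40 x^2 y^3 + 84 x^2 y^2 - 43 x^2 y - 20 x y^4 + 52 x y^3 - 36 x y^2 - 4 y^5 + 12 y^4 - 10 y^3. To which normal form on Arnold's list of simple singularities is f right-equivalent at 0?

D4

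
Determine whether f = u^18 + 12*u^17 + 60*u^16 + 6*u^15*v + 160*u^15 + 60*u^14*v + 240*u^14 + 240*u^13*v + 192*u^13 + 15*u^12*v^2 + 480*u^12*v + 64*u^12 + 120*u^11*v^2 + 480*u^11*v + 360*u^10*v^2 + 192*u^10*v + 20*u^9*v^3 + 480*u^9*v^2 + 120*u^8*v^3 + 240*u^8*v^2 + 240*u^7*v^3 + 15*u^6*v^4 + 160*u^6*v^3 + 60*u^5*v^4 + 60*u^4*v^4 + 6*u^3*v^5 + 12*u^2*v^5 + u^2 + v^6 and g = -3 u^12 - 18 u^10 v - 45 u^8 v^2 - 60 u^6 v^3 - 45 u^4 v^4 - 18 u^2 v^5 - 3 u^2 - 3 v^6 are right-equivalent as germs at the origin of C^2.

Yes.

The Hessian of f at 0 is [[2, 0], [0, 0]] with rank 1, so corank 1. A Groebner basis of the Jacobian ideal J(f) in C{u,v} is {v^5, u}; counting standard monomials gives mu = 5. Corank 1: A-series; mu = 5 gives A_5. The Hessian of g at 0 is [[-6, 0], [0, 0]] with rank 1, so corank 1. A Groebner basis of the Jacobian ideal J(g) in C{u,v} is {v^5, u}; counting standard monomials gives mu = 5. Corank 1: A-series; mu = 5 gives A_5. Both have type A_5, hence right-equivalent.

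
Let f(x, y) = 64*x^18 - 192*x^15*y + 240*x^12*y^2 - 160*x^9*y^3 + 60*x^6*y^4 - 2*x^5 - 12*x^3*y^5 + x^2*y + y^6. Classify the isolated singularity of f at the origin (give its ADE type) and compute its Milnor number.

Type D7, Milnor number mu = 7.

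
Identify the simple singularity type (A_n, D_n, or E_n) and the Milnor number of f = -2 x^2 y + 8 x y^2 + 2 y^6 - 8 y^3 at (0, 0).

Type D7, Milnor number mu = 7.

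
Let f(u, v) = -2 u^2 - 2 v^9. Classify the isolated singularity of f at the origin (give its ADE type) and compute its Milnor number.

Type A_{8}, Milnor number mu = 8.

The Hessian of f at 0 has rank 1. Corank 1: A-series; mu = 8 gives A_8.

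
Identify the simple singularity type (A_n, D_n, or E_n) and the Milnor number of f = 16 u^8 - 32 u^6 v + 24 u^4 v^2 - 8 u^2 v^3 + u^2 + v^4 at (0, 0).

The Hessian of f at 0 has rank 1. Corank 1: A-series; mu = 3 gives A_3.

Type A3, Milnor number mu = 3.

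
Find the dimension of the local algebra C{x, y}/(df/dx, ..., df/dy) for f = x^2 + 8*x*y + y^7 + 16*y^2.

The Hessian of f at 0 has rank 1. Corank 1: A-series; mu = 6 gives A_6.

6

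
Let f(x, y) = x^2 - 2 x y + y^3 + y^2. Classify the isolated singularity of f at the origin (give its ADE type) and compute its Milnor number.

Type A2, Milnor number mu = 2.

The Hessian of f at 0 is [[2, -2], [-2, 2]] with rank 1, so corank 1. A Groebner basis of the Jacobian ideal J(f) in C{x,y} is {y^2, x - y}; counting standard monomials gives mu = 2. Corank 1: A-series; mu = 2 gives A_2.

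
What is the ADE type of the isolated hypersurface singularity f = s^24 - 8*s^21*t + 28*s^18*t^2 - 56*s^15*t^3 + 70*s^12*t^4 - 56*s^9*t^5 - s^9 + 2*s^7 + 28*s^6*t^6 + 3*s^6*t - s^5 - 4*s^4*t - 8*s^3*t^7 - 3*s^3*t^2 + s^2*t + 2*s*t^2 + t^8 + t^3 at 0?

D9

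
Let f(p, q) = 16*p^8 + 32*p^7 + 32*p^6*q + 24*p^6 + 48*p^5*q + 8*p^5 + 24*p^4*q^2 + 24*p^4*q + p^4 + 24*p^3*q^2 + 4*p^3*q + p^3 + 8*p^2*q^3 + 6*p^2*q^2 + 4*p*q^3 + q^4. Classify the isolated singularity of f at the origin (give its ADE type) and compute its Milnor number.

Type E_6, Milnor number mu = 6.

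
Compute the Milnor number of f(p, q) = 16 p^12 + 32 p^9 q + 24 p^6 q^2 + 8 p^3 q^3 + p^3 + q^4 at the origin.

The Hessian of f at 0 has rank 0. Corank 2; j^3 = p^3 is a perfect cube, so E-series; the 4-jet and mu = 6 give E_6.

6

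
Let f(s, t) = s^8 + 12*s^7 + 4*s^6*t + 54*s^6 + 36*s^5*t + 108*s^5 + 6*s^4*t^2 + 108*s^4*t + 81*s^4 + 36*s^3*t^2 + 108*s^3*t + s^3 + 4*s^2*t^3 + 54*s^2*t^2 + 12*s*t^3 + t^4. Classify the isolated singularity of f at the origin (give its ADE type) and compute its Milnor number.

The Hessian of f at 0 has rank 0. Corank 2; j^3 = s^3 is a perfect cube, so E-series; the 4-jet and mu = 6 give E_6.

Type E_6, Milnor number mu = 6.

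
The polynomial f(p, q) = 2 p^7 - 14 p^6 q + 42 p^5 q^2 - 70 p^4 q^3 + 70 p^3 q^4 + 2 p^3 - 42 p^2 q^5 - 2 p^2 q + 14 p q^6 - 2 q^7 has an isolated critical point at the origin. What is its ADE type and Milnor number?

The Hessian of f at 0 is [[0, 0], [0, 0]] with rank 0, so corank 2. A Groebner basis of the Jacobian ideal J(f) in C{p,q} is {p*q/7 + q^6, p*q^2, p^2 - p*q}; counting standard monomials gives mu = 8. Corank 2; j^3 = 2*p^2*(p - q) has shape L^2 M (L != M), so D-series; mu = 8 gives D_8.

Type D8, Milnor number mu = 8.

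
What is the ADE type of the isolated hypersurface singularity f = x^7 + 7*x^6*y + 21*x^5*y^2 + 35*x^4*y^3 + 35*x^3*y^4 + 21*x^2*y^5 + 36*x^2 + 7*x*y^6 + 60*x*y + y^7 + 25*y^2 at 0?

A_6

The Hessian of f at 0 is [[72, 60], [60, 50]] with rank 1, so corank 1. A Groebner basis of the Jacobian ideal J(f) in C{x,y} is {y^6, x + 5*y/6}; counting standard monomials gives mu = 6. Corank 1: A-series; mu = 6 gives A_6.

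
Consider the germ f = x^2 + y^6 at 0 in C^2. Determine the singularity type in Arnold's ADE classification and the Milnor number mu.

Type A_5, Milnor number mu = 5.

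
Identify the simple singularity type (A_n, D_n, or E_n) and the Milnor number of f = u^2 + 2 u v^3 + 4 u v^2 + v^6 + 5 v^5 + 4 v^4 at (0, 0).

Type A_{4}, Milnor number mu = 4.

The Hessian of f at 0 has rank 1. Corank 1: A-series; mu = 4 gives A_4.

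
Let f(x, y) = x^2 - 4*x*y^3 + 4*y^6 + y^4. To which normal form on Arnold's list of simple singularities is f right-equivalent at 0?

A_{3}

The Hessian of f at 0 is [[2, 0], [0, 0]] with rank 1, so corank 1. A Groebner basis of the Jacobian ideal J(f) in C{x,y} is {y^3, x}; counting standard monomials gives mu = 3. Corank 1: A-series; mu = 3 gives A_3.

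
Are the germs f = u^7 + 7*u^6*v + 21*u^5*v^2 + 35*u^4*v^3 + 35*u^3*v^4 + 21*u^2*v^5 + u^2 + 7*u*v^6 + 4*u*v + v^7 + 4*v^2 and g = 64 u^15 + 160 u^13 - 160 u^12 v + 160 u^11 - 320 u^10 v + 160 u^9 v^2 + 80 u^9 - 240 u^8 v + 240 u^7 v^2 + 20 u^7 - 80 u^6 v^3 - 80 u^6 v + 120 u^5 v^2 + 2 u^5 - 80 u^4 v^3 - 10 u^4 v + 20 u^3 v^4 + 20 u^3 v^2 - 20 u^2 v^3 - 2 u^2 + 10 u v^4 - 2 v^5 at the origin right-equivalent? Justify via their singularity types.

No.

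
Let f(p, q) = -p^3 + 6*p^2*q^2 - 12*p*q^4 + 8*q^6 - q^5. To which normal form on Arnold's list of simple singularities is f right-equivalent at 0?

The Hessian of f at 0 has rank 0. Corank 2; j^3 = -p^3 is a perfect cube, so E-series; the 5-jet and mu = 8 give E_8.

E8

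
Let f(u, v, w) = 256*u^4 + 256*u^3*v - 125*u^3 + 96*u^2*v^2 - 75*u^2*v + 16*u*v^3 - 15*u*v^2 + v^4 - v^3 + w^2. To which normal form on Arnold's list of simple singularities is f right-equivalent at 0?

The Hessian of f at 0 has rank 1. Corank 2; j^3 = -(5*u + v)^3 is a perfect cube, so E-series; the 4-jet and mu = 6 give E_6.

E6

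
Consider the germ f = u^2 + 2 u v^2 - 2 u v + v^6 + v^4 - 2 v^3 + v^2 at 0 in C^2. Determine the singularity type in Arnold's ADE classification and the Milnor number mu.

Type A_{5}, Milnor number mu = 5.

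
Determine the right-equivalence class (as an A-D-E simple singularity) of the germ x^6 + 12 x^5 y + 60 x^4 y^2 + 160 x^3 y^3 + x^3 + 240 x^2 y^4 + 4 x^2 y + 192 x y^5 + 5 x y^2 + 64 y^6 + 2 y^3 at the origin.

D_7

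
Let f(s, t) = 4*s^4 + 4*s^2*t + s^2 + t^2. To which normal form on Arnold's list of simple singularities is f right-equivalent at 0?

The Hessian of f at 0 is [[2, 0], [0, 2]] with rank 2, so corank 0. A Groebner basis of the Jacobian ideal J(f) in C{s,t} is {s, t}; counting standard monomials gives mu = 1. Corank 0: nondegenerate Morse point, so A_1.

A1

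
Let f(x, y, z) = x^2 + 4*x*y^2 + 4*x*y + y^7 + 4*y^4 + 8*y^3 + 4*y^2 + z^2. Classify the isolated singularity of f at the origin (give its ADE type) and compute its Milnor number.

The Hessian of f at 0 has rank 2. Corank 1: A-series; mu = 6 gives A_6.

Type A_6, Milnor number mu = 6.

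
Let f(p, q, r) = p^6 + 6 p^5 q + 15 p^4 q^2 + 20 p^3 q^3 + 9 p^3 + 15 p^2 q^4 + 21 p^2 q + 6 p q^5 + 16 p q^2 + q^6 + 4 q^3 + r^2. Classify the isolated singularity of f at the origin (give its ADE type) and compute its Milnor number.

The Hessian of f at 0 is [[0, 0, 0], [0, 0, 0], [0, 0, 2]] with rank 1, so corank 2. A Groebner basis of the Jacobian ideal J(f) in C{p,q,r} is {-243*p*q/2 + q^5 - 81*q^2, p*q^2 + 2*q^3/3, p^2 + 5*p*q/3 + 2*q^2/3, r}; counting standard monomials gives mu = 7. Corank 2; j^3 = (p + q)*(3*p + 2*q)^2 has shape L^2 M (L != M), so D-series; mu = 7 gives D_7.

Type D_{7}, Milnor number mu = 7.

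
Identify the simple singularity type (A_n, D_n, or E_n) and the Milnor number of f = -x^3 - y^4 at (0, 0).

The Hessian of f at 0 has rank 0. Corank 2; j^3 = -x^3 is a perfect cube, so E-series; the 4-jet and mu = 6 give E_6.

Type E_{6}, Milnor number mu = 6.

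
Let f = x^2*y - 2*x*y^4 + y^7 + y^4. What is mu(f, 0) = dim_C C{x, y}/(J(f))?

5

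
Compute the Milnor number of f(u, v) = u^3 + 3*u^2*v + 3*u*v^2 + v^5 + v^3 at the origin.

8

The Hessian of f at 0 has rank 0. Corank 2; j^3 = (u + v)^3 is a perfect cube, so E-series; the 5-jet and mu = 8 give E_8.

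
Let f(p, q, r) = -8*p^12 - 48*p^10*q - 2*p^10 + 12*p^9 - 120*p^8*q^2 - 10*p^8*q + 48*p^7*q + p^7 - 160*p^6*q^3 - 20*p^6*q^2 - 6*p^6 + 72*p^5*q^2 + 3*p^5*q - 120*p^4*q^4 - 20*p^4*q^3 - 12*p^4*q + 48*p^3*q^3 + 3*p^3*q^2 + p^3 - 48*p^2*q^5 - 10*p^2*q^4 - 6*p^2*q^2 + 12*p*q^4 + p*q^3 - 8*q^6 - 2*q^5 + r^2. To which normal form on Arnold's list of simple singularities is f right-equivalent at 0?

The Hessian of f at 0 has rank 1. Corank 2; j^3 = p^3 is a perfect cube, so E-series; the 4-jet and mu = 7 give E_7.

E7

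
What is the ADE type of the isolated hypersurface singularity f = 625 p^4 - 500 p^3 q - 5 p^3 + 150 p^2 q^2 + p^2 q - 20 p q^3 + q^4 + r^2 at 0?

The Hessian of f at 0 has rank 1. Corank 2; j^3 = -p^2*(5*p - q) has shape L^2 M (L != M), so D-series; mu = 5 gives D_5.

D_{5}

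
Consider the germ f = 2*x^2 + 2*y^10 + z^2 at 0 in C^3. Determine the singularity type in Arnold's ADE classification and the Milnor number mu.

The Hessian of f at 0 is [[4, 0, 0], [0, 0, 0], [0, 0, 2]] with rank 2, so corank 1. A Groebner basis of the Jacobian ideal J(f) in C{x,y,z} is {y^9, x, z}; counting standard monomials gives mu = 9. Corank 1: A-series; mu = 9 gives A_9.

Type A_9, Milnor number mu = 9.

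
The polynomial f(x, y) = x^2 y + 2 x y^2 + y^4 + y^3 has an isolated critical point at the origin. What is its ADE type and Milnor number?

The Hessian of f at 0 has rank 0. Corank 2; j^3 = y*(x + y)^2 has shape L^2 M (L != M), so D-series; mu = 5 gives D_5.

Type D_{5}, Milnor number mu = 5.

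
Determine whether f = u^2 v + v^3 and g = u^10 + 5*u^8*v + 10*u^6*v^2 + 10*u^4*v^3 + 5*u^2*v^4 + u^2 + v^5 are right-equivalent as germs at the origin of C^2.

No.

The Hessian of f at 0 has rank 0. Corank 2; j^3 = v*(u^2 + v^2) splits into three distinct lines over C (the quadratic factor has nonzero discriminant), so D_4. The Hessian of g at 0 has rank 1. Corank 1: A-series; mu = 4 gives A_4. f is D_4 but g is A_4, hence not right-equivalent.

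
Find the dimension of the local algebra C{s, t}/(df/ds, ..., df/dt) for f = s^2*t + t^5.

6

The Hessian of f at 0 has rank 0. Corank 2; j^3 = s^2*t has shape L^2 M (L != M), so D-series; mu = 6 gives D_6.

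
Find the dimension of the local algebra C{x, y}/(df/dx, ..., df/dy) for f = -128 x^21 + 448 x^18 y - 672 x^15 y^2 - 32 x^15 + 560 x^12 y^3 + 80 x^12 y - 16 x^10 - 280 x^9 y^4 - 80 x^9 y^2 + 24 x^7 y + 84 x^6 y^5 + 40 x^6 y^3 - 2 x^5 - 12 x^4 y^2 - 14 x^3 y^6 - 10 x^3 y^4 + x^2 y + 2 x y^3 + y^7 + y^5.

The Hessian of f at 0 has rank 0. Corank 2; j^3 = x^2*y has shape L^2 M (L != M), so D-series; mu = 8 gives D_8.

8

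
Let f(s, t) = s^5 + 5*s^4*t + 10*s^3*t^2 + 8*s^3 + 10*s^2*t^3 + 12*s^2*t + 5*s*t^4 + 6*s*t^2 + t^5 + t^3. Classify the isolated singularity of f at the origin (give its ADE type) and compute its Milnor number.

Type E_{8}, Milnor number mu = 8.

The Hessian of f at 0 has rank 0. Corank 2; j^3 = (2*s + t)^3 is a perfect cube, so E-series; the 5-jet and mu = 8 give E_8.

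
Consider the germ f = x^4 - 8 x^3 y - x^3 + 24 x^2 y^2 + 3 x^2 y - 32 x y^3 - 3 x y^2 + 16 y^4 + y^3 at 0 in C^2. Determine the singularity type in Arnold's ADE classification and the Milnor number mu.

Type E_6, Milnor number mu = 6.

The Hessian of f at 0 is [[0, 0], [0, 0]] with rank 0, so corank 2. A Groebner basis of the Jacobian ideal J(f) in C{x,y} is {y^4, x*y^2 - 4*y^3/3, x^2 - 2*x*y + y^2}; counting standard monomials gives mu = 6. Corank 2; j^3 = -(x - y)^3 is a perfect cube, so E-series; the 4-jet and mu = 6 give E_6.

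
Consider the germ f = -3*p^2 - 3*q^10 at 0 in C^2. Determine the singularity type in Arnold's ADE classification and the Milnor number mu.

Type A9, Milnor number mu = 9.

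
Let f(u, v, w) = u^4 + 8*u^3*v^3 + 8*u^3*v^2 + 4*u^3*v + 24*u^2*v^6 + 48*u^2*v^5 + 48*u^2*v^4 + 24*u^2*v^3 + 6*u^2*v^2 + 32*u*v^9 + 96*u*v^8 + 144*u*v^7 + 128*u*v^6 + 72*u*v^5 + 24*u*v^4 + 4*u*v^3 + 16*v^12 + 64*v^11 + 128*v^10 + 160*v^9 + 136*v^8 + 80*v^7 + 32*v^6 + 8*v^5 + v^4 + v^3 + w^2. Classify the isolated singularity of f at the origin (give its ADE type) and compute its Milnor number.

The Hessian of f at 0 has rank 1. Corank 2; j^3 = v^3 is a perfect cube, so E-series; the 4-jet and mu = 6 give E_6.

Type E_{6}, Milnor number mu = 6.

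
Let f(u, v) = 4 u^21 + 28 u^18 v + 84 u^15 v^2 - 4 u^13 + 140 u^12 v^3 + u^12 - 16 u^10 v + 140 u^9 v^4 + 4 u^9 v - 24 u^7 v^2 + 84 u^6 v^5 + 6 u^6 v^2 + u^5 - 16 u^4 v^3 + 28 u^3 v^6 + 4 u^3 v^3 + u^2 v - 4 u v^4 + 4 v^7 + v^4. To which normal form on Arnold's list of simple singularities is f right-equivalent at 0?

The Hessian of f at 0 has rank 0. Corank 2; j^3 = u^2*v has shape L^2 M (L != M), so D-series; mu = 5 gives D_5.

D5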